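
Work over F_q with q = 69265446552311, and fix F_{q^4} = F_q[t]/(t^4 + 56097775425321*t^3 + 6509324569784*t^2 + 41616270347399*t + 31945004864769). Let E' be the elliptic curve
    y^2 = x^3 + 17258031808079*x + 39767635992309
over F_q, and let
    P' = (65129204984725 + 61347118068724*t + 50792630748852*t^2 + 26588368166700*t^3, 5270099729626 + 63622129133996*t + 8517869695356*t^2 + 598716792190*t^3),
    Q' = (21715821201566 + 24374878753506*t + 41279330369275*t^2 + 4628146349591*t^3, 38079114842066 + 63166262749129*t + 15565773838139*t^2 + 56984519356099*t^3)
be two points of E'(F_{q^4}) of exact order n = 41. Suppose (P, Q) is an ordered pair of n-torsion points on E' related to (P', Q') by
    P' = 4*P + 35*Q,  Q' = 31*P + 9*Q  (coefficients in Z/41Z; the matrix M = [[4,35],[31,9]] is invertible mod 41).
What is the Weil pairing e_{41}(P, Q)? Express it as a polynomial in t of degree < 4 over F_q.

e_{41} is bilinear + alternating on E[41], so e_{41}(4*P + 35*Q, 31*P + 9*Q) = e_{41}(P,Q)^(4*9-35*31).
det M = 4*9 - 35*31 = -1049 = 17 (mod 41); 17^{-1} = 29 (mod 41).
Run Miller on y^2=x^3+17258031808079*x+39767635992309 over F_{69265446552311}: ladder 101001 (6 bits); e = f_P(D_Q)/f_Q(D_P).
f_P(D_Q)/f_Q(D_P) = 5556016706497 + 60558941824475*t + 25554599524591*t^2 + 18786916962583*t^3.
e_{41}(P,Q) = (5556016706497 + 60558941824475*t + 25554599524591*t^2 + 18786916962583*t^3)^{29} = 38434587937917 + 15051121301858*t + 61884171645871*t^2 + 55761173141786*t^3.

38434587937917 + 15051121301858*t + 61884171645871*t^2 + 55761173141786*t^3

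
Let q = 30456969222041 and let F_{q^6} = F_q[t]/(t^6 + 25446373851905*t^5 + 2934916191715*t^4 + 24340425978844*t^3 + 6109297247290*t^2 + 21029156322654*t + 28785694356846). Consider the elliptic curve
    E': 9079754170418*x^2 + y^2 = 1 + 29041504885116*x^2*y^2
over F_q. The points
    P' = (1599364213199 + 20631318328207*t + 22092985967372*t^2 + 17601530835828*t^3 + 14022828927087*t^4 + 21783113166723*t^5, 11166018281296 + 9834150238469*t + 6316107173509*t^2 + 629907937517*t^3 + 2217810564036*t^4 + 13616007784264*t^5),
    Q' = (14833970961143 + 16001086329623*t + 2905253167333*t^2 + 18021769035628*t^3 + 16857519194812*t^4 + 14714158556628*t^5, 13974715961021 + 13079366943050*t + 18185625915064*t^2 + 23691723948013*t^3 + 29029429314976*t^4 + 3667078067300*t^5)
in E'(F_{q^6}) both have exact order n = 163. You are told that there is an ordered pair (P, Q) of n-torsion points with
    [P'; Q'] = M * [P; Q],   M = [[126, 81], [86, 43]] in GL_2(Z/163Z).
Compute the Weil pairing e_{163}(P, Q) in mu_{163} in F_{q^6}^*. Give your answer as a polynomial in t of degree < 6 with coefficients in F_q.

Under M = [[126,81],[86,43]] in GL_2(Z/163), e_{163}(P',Q') = e_{163}(P,Q)^(126*43-81*86 mod 163).
det M = 126*43 - 81*86 = -1548 = 82 (mod 163); 82^{-1} = 2 (mod 163).
Edwards a_E,d_E -> Montgomery A=14593309246464,B=654104873490 -> Weierstrass 3703414834388,11280417058829 via alpha=16505866249936,beta=10238046932346.
Build f_{163,P'} and f_{163,Q'} via the 8-bit ladder of 163=10100011_2; evaluate at shifted divisors; quotient in F_{30456969222041^6}.
Result: e(P',Q') = 679072628315 + 3115471421680*t + 825392658490*t^2 + 13699185072643*t^3 + 24486513780530*t^4 + 18481974225832*t^5.
(679072628315 + 3115471421680*t + 825392658490*t^2 + 13699185072643*t^3 + 24486513780530*t^4 + 18481974225832*t^5)^{2} mod (30456969222041,f) = 24842918443527 + 22058748325642*t + 1616658198705*t^2 + 11001852314366*t^3 + 22905827186856*t^4 + 23254425638447*t^5.

24842918443527 + 22058748325642*t + 1616658198705*t^2 + 11001852314366*t^3 + 22905827186856*t^4 + 23254425638447*t^5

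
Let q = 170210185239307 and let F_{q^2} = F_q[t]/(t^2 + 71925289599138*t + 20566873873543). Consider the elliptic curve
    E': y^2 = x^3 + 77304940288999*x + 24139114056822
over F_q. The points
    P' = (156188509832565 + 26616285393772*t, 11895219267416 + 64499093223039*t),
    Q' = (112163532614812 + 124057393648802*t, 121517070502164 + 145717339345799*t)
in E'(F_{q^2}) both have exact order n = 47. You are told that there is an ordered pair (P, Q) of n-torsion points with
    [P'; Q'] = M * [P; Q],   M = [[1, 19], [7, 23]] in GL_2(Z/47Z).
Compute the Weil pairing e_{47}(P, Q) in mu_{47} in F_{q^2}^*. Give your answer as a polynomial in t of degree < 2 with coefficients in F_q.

The 47-Weil pairing on E[47] over F_{170210185239307} is alternating-bilinear: e_{47}(P',Q') = e_{47}(P,Q)^det(M).
1*23 - 19*7 = -110; reduced mod 47: det = 31, inverse 44.
6-bit Miller (101111) on E'/F_{170210185239307} with a'=77304940288999, b'=24139114056822: accumulate tangent/chord ratios at Q'+S and P'+S'.
Miller gives e_{47}(P',Q') = 125989431281869 + 18259111357838*t in F_{170210185239307^2}.
Raise to 44: e(P,Q) = 96707252105198 + 129682863314345*t in mu_{47}.

96707252105198 + 129682863314345*t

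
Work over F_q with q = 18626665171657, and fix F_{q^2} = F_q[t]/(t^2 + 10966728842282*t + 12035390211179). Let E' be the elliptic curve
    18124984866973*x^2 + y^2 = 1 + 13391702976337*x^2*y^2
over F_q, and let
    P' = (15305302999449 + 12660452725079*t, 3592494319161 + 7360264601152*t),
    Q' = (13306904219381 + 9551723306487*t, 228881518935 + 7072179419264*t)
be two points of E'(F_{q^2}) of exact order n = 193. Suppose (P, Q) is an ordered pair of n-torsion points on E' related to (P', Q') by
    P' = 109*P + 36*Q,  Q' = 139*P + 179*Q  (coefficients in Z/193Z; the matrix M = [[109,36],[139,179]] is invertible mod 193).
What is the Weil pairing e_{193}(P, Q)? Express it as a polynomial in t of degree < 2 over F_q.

10915189001071 + 3873825548381*t

Under M = [[109,36],[139,179]] in GL_2(Z/193), e_{193}(P',Q') = e_{193}(P,Q)^(109*179-36*139 mod 193).
So e_{193}(P,Q) = e_{193}(P',Q')^{187}, since 32*187 = 1 mod 193.
Edwards a_E,d_E -> Montgomery A=8425358673102,B=37557089535 -> Weierstrass 10945881491599,1578999570215 via alpha=17670558088323,beta=1183320472659.
n = 193 = (11000001)_2 (8 bits, wt 3); accumulate f_{193,P'}(Q'+S)/f_{193,P'}(S) along the 7-step ladder.
e_{193}(P',Q') = 4176564641725 + 15829254858912*t.
Raise to 187: e(P,Q) = 10915189001071 + 3873825548381*t in mu_{193}.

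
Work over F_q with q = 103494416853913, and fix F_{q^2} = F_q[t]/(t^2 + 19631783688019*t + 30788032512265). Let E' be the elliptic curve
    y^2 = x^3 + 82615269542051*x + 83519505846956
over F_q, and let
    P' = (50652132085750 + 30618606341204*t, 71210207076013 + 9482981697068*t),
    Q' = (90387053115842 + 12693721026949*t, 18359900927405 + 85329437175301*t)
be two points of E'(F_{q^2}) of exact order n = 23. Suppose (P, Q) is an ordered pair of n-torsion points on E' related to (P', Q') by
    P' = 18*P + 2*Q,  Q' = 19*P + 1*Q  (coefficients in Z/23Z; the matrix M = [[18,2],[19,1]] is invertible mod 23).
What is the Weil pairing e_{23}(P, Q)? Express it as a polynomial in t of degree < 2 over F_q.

Since e_{23}(P,P)=e_{23}(Q,Q)=1 and e_{23}(Q,P)=e_{23}(P,Q)^{-1}, expanding e_{23}(18*P + 2*Q,19*P + 1*Q) leaves e(P,Q)^det(M).
Hence e(P,Q) = e(P',Q')^{8} where 8 = 3^{-1} mod 23.
Double-and-add over 10111: 5-1 doublings, 4-1 additions; each step l_{T,T}/v_{2T} or l_{T,P'}/v at Q'+S for random S.
f_P(D_Q)/f_Q(D_P) = 94486246199684 + 43641610805156*t.
Hence e(P,Q) = 8621173290473 + 68359511900923*t in F_{103494416853913^2}^*.

8621173290473 + 68359511900923*t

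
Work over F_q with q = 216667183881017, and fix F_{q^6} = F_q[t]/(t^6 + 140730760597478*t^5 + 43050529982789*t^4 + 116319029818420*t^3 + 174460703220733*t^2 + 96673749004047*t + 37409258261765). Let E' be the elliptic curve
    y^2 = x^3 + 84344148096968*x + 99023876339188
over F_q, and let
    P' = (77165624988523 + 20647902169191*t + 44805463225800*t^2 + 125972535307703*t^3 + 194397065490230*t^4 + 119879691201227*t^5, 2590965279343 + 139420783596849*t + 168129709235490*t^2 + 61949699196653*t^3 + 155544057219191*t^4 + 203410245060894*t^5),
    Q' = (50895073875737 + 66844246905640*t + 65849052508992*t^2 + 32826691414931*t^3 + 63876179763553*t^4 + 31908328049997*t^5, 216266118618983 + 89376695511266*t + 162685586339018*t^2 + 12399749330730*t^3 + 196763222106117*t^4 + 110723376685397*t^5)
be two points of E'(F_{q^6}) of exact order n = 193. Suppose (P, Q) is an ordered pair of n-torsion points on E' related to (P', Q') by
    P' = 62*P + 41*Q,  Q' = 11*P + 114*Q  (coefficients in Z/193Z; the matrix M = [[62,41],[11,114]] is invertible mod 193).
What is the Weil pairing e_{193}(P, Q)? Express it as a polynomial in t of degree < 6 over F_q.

71387897824952 + 165707061990414*t + 82872701413534*t^2 + 56885292221376*t^3 + 201782503570753*t^4 + 90467902557724*t^5

Under M = [[62,41],[11,114]] in GL_2(Z/193), e_{193}(P',Q') = e_{193}(P,Q)^(62*114-41*11 mod 193).
Inverting 55 mod 193: 186. Thus e_{193}(P,Q) = e(P',Q')^{186}.
Build f_{193,P'} and f_{193,Q'} via the 8-bit ladder of 193=11000001_2; evaluate at shifted divisors; quotient in F_{216667183881017^6}.
Miller gives e_{193}(P',Q') = 58275415586236 + 210839702060939*t + 158953556258584*t^2 + 22079011519391*t^3 + 67687528544871*t^4 + 143145101129389*t^5 in F_{216667183881017^6}.
(58275415586236 + 210839702060939*t + 158953556258584*t^2 + 22079011519391*t^3 + 67687528544871*t^4 + 143145101129389*t^5)^{186} mod (216667183881017,f) = 71387897824952 + 165707061990414*t + 82872701413534*t^2 + 56885292221376*t^3 + 201782503570753*t^4 + 90467902557724*t^5.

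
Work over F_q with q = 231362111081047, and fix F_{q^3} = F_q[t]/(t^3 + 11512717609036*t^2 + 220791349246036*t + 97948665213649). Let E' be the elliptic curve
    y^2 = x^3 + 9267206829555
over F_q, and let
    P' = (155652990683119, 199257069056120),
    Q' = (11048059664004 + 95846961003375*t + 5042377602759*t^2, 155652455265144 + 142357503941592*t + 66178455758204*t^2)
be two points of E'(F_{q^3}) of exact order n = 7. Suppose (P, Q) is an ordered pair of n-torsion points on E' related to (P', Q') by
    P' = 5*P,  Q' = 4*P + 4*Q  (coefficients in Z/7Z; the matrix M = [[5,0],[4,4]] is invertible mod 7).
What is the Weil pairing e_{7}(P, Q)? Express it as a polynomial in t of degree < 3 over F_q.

26740226115259 + 23452352281251*t + 107186049740035*t^2

Alternating bilinearity on E[7] (values in mu_{7} in F_{231362111081047^3}) gives e(P',Q') = e(P,Q)^det(M).
Inverting 6 mod 7: 6. Thus e_{7}(P,Q) = e(P',Q')^{6}.
Miller loop for e_{7} over F_{231362111081047^3}: bits of 7 = 111; 2 double steps + 2 add steps, l/v at each.
Miller gives e_{7}(P',Q') = 39436011927890 + 65502076690727*t + 16891574930019*t^2 in F_{231362111081047^3}.
(39436011927890 + 65502076690727*t + 16891574930019*t^2)^{6} mod (231362111081047,f) = 26740226115259 + 23452352281251*t + 107186049740035*t^2.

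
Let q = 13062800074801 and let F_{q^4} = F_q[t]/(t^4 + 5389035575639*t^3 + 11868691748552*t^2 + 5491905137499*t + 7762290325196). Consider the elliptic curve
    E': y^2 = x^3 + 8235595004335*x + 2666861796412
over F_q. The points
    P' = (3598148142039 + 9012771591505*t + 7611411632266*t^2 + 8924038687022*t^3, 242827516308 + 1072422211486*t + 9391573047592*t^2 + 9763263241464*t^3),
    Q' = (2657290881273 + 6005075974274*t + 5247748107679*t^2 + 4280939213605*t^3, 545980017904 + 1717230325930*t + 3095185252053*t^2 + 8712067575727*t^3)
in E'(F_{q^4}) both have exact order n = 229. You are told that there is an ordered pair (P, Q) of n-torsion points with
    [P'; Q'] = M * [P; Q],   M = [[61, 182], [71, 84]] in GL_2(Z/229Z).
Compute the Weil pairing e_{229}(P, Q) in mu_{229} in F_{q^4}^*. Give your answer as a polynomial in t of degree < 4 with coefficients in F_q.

4560271816641 + 11259559829558*t + 1299440013607*t^2 + 5987726267048*t^3

e_{229} is bilinear + alternating on E[229], so e_{229}(61*P + 182*Q, 71*P + 84*Q) = e_{229}(P,Q)^(61*84-182*71).
So e_{229}(P,Q) = e_{229}(P',Q')^{19}, since 217*19 = 1 mod 229.
Double-and-add over 11100101: 8-1 doublings, 5-1 additions; each step l_{T,T}/v_{2T} or l_{T,P'}/v at Q'+S for random S.
So e_{229}(P',Q') = 9677406564805 + 4533654701960*t + 4479780617678*t^2 + 2961497640369*t^3.
Finally e_{229}(P,Q) = 4560271816641 + 11259559829558*t + 1299440013607*t^2 + 5987726267048*t^3.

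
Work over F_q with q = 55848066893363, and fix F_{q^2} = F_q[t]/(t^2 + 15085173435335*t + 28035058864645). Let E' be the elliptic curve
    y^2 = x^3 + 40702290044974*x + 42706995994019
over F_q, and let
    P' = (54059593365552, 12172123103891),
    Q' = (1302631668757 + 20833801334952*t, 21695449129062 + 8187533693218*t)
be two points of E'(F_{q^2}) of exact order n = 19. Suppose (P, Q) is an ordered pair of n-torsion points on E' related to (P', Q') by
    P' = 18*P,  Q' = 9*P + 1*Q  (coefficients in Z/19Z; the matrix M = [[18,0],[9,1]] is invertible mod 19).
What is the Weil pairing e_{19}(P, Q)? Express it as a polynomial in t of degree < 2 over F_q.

Alternating bilinearity on E[19] (values in mu_{19} in F_{55848066893363^2}) gives e(P',Q') = e(P,Q)^det(M).
det(M) mod 19 = 18; its inverse in (Z/19)^* is 18 (check: 18*18 mod 19 = 1).
5-bit Miller (10011) on E'/F_{55848066893363} with a'=40702290044974, b'=42706995994019: accumulate tangent/chord ratios at Q'+S and P'+S'.
So e_{19}(P',Q') = 12215354826644 + 20711977401448*t.
Finally e_{19}(P,Q) = 41187830525955 + 35136089491915*t.

41187830525955 + 35136089491915*t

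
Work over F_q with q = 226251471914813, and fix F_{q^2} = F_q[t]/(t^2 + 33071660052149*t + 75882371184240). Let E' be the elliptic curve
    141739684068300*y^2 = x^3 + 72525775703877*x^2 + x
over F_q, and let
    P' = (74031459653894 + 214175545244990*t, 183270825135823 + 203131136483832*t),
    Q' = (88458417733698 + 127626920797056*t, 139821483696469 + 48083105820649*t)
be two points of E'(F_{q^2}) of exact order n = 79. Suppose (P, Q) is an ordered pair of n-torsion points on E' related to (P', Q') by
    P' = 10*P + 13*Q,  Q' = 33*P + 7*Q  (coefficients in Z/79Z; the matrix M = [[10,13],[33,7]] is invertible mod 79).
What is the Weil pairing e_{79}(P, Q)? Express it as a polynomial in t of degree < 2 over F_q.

25875551811970 + 31648564066536*t

Since e_{79}(P,P)=e_{79}(Q,Q)=1 and e_{79}(Q,P)=e_{79}(P,Q)^{-1}, expanding e_{79}(10*P + 13*Q,33*P + 7*Q) leaves e(P,Q)^det(M).
So e_{79}(P,Q) = e_{79}(P',Q')^{11}, since 36*11 = 1 mod 79.
Montgomery->Weierstrass: x_W = 33738541828413*x+86849376685776, y_W=33738541828413*y on F_{226251471914813}; lands on y^2=x^3+41826233413361*x+28721736875899.
7-bit Miller (1001111) on E'/F_{226251471914813} with a'=41826233413361, b'=28721736875899: accumulate tangent/chord ratios at Q'+S and P'+S'.
f_P(D_Q)/f_Q(D_P) = 210626797333252 + 114488993602931*t.
Raise to 11: e(P,Q) = 25875551811970 + 31648564066536*t in mu_{79}.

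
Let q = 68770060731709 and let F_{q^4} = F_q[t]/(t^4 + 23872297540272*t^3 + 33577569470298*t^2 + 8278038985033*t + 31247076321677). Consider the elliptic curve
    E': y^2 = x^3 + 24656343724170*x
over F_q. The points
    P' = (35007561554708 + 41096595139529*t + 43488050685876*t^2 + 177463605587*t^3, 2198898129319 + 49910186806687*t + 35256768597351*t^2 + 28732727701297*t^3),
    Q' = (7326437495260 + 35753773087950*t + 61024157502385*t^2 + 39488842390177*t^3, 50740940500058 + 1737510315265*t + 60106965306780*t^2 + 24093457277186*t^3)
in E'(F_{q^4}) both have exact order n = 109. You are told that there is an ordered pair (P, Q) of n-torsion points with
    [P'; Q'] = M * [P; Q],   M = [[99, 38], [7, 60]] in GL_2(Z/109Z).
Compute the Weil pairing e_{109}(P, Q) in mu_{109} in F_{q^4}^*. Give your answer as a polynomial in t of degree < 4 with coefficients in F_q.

Alternating bilinearity on E[109] (values in mu_{109} in F_{68770060731709^4}) gives e(P',Q') = e(P,Q)^det(M).
Inverting 6 mod 109: 91. Thus e_{109}(P,Q) = e(P',Q')^{91}.
7-bit Miller (1101101) on E'/F_{68770060731709} with a'=24656343724170, b'=0: accumulate tangent/chord ratios at Q'+S and P'+S'.
e_{109}(P',Q') = 38563735189559 + 25579508663999*t + 30825013173902*t^2 + 45168299390219*t^3.
Finally e_{109}(P,Q) = 22064773498757 + 65622744210313*t + 66153240331447*t^2 + 42605499744220*t^3.

22064773498757 + 65622744210313*t + 66153240331447*t^2 + 42605499744220*t^3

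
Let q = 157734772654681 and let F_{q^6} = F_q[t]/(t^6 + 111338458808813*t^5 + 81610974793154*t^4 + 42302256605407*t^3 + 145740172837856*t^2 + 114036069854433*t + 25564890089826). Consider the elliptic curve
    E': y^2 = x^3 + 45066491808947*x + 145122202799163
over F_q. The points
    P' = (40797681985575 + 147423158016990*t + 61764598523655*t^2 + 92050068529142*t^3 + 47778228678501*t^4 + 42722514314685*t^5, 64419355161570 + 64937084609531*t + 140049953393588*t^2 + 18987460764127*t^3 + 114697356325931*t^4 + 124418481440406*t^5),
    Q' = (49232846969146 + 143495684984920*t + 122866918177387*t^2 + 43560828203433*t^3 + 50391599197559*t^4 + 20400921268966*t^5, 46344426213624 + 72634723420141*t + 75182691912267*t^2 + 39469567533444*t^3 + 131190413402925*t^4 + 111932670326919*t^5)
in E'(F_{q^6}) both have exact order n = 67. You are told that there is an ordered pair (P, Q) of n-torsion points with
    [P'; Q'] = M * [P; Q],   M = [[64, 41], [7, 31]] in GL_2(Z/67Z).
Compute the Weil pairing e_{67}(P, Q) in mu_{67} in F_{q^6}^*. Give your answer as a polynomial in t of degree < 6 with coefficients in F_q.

e_{67}(aP+bQ,cP+dQ) = e_{67}(P,Q)^(ad-bc); with (a,b,c,d)=(64,41,7,31) this gives the det-67 law.
Inverting 22 mod 67: 64. Thus e_{67}(P,Q) = e(P',Q')^{64}.
Miller loop for e_{67} over F_{157734772654681^6}: bits of 67 = 1000011; 6 double steps + 2 add steps, l/v at each.
The quotient is 71969917649769 + 74353734684960*t + 45798200463891*t^2 + 13749056236282*t^3 + 145572607369763*t^4 + 76342688414737*t^5.
Thus e_{67}(P,Q) = 97020587986106 + 103322168441177*t + 144336873565808*t^2 + 110073423600162*t^3 + 102216446532131*t^4 + 96313772140117*t^5.

97020587986106 + 103322168441177*t + 144336873565808*t^2 + 110073423600162*t^3 + 102216446532131*t^4 + 96313772140117*t^5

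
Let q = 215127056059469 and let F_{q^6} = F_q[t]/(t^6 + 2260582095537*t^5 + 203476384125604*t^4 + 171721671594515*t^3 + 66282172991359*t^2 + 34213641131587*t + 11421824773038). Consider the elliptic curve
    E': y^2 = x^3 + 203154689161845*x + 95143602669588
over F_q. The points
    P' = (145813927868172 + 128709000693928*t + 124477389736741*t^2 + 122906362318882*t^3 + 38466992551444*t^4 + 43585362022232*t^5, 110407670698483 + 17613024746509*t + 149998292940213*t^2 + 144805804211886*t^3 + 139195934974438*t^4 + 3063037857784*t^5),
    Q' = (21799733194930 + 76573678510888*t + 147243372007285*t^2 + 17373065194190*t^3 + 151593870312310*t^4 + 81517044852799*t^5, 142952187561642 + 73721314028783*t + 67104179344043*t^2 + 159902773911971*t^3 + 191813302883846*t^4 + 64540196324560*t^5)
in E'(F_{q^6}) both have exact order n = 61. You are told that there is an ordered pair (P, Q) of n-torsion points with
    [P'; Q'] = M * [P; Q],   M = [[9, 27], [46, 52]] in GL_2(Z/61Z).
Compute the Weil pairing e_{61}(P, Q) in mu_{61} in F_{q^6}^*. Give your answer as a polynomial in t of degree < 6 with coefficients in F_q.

57465599500876 + 163470425202402*t + 102361922673794*t^2 + 129831432408813*t^3 + 36204156600193*t^4 + 136948906956434*t^5

Under M = [[9,27],[46,52]] in GL_2(Z/61), e_{61}(P',Q') = e_{61}(P,Q)^(9*52-27*46 mod 61).
9*52 - 27*46 = -774; reduced mod 61: det = 19, inverse 45.
Build f_{61,P'} and f_{61,Q'} via the 6-bit ladder of 61=111101_2; evaluate at shifted divisors; quotient in F_{215127056059469^6}.
Miller gives e_{61}(P',Q') = 11516951370741 + 164957436335357*t + 4177982715802*t^2 + 37045494570618*t^3 + 155788784994474*t^4 + 98709537046846*t^5 in F_{215127056059469^6}.
Hence e(P,Q) = 57465599500876 + 163470425202402*t + 102361922673794*t^2 + 129831432408813*t^3 + 36204156600193*t^4 + 136948906956434*t^5 in F_{215127056059469^6}^*.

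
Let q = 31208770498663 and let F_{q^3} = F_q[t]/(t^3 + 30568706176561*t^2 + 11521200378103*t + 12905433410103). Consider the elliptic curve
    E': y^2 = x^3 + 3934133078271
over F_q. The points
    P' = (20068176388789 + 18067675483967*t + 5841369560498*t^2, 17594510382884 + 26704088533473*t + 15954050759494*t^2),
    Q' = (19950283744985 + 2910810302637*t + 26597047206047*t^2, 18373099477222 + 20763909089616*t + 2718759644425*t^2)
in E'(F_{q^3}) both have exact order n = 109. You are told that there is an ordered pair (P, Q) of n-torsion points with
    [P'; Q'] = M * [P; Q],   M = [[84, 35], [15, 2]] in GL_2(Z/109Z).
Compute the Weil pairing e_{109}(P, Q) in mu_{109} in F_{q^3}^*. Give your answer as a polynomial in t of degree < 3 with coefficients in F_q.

28200102940132 + 12528908330676*t + 5544930947642*t^2

Since e_{109}(P,P)=e_{109}(Q,Q)=1 and e_{109}(Q,P)=e_{109}(P,Q)^{-1}, expanding e_{109}(84*P + 35*Q,15*P + 2*Q) leaves e(P,Q)^det(M).
84*2 - 35*15 = -357; reduced mod 109: det = 79, inverse 69.
Run Miller on y^2=x^3+3934133078271 over F_{31208770498663}: ladder 1101101 (7 bits); e = f_P(D_Q)/f_Q(D_P).
Miller gives e_{109}(P',Q') = 12469512001119 + 15728595098325*t + 17080528798753*t^2 in F_{31208770498663^3}.
(12469512001119 + 15728595098325*t + 17080528798753*t^2)^{69} mod (31208770498663,f) = 28200102940132 + 12528908330676*t + 5544930947642*t^2.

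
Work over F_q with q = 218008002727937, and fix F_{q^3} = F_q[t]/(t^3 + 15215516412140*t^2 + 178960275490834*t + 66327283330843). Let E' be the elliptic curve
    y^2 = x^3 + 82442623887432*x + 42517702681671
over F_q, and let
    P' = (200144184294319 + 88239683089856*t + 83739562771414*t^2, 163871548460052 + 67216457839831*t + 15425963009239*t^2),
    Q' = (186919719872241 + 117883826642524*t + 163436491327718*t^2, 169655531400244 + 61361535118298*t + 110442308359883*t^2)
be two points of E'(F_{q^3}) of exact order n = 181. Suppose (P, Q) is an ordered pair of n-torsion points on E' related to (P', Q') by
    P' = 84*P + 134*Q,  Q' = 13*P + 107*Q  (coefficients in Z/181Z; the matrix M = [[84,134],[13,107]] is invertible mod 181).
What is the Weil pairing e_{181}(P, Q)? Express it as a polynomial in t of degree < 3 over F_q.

206052751923935 + 332968466455*t + 138323873679483*t^2

e_{181} is bilinear + alternating on E[181], so e_{181}(84*P + 134*Q, 13*P + 107*Q) = e_{181}(P,Q)^(84*107-134*13).
So e_{181}(P,Q) = e_{181}(P',Q')^{151}, since 6*151 = 1 mod 181.
Miller loop for e_{181} over F_{218008002727937^3}: bits of 181 = 10110101; 7 double steps + 4 add steps, l/v at each.
The quotient is 79016457632461 + 76411406999064*t + 124363514357990*t^2.
Thus e_{181}(P,Q) = 206052751923935 + 332968466455*t + 138323873679483*t^2.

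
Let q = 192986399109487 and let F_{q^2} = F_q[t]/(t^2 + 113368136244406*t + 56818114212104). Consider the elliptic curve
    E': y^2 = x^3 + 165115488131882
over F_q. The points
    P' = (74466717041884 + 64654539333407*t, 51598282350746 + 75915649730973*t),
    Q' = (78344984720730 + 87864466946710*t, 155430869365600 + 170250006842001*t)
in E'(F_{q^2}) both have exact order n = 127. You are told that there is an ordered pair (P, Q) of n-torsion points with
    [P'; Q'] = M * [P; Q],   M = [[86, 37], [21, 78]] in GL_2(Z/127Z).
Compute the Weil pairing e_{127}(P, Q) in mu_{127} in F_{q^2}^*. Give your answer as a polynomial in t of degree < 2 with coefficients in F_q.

51616375721761 + 166919545081716*t

Alternating bilinearity on E[127] (values in mu_{127} in F_{192986399109487^2}) gives e(P',Q') = e(P,Q)^det(M).
det(M) mod 127 = 89; its inverse in (Z/127)^* is 10 (check: 89*10 mod 127 = 1).
7-bit Miller (1111111) on E'/F_{192986399109487} with a'=0, b'=165115488131882: accumulate tangent/chord ratios at Q'+S and P'+S'.
e_{127}(P',Q') = 14234600349577 + 97554632830526*t.
Finally e_{127}(P,Q) = 51616375721761 + 166919545081716*t.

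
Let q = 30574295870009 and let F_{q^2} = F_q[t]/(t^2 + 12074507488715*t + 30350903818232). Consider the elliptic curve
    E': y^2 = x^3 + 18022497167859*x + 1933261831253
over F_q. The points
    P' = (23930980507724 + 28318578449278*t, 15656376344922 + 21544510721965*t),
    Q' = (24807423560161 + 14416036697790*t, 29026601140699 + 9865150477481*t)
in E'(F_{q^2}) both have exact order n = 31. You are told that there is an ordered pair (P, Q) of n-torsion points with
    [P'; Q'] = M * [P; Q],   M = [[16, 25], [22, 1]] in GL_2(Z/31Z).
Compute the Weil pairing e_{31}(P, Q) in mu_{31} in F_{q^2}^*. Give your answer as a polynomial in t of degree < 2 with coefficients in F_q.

Under M = [[16,25],[22,1]] in GL_2(Z/31), e_{31}(P',Q') = e_{31}(P,Q)^(16*1-25*22 mod 31).
det(M) mod 31 = 24; its inverse in (Z/31)^* is 22 (check: 24*22 mod 31 = 1).
Build f_{31,P'} and f_{31,Q'} via the 5-bit ladder of 31=11111_2; evaluate at shifted divisors; quotient in F_{30574295870009^2}.
f_P(D_Q)/f_Q(D_P) = 22237444676697 + 4996365632070*t.
Raise to 22: e(P,Q) = 28983964910039 + 25417980224506*t in mu_{31}.

28983964910039 + 25417980224506*t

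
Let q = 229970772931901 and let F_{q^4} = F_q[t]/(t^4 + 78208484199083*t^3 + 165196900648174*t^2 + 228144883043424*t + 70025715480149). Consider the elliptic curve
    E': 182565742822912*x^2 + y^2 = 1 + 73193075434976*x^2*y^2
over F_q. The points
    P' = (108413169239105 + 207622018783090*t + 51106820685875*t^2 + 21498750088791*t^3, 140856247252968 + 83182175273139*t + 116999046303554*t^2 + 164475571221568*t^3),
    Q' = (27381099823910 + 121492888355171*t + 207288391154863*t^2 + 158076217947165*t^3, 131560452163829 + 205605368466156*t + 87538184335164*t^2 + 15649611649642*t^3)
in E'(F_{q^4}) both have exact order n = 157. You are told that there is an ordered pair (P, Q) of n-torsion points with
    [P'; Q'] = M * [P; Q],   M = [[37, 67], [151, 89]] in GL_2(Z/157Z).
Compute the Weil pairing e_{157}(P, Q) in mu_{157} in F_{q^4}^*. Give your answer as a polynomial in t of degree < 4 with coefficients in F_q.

e_{157}(aP+bQ,cP+dQ) = e_{157}(P,Q)^(ad-bc); with (a,b,c,d)=(37,67,151,89) this gives the det-157 law.
Hence e(P,Q) = e(P',Q')^{43} where 43 = 84^{-1} mod 157.
Edwards a_E,d_E -> Montgomery A=1748448422840,B=178433301716537 -> Weierstrass 60014938443642,193772312861655 via alpha=42626469709648,beta=27343166846984.
Double-and-add over 10011101: 8-1 doublings, 5-1 additions; each step l_{T,T}/v_{2T} or l_{T,P'}/v at Q'+S for random S.
Result: e(P',Q') = 109768560556775 + 141553232130316*t + 220652464814645*t^2 + 195786288346984*t^3.
e_{157}(P,Q) = (109768560556775 + 141553232130316*t + 220652464814645*t^2 + 195786288346984*t^3)^{43} = 29079387920430 + 53752937117879*t + 191602236203374*t^2 + 111157871119912*t^3.

29079387920430 + 53752937117879*t + 191602236203374*t^2 + 111157871119912*t^3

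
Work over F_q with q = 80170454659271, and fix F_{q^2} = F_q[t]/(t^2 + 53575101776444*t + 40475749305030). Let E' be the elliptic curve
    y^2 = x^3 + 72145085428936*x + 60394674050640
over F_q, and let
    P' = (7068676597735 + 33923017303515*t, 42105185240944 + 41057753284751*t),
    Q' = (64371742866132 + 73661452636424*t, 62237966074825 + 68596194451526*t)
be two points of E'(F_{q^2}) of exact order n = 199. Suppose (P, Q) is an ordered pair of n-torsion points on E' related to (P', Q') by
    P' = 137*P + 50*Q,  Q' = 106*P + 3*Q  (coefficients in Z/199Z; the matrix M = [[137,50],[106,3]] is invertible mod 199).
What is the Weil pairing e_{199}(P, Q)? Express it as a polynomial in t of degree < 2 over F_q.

Alternating bilinearity on E[199] (values in mu_{199} in F_{80170454659271^2}) gives e(P',Q') = e(P,Q)^det(M).
det(M) mod 199 = 86; its inverse in (Z/199)^* is 81 (check: 86*81 mod 199 = 1).
Run Miller on y^2=x^3+72145085428936*x+60394674050640 over F_{80170454659271}: ladder 11000111 (8 bits); e = f_P(D_Q)/f_Q(D_P).
f_P(D_Q)/f_Q(D_P) = 71796381946061 + 56898801797923*t.
e_{199}(P,Q) = (71796381946061 + 56898801797923*t)^{81} = 49016923683733 + 60872329981699*t.

49016923683733 + 60872329981699*t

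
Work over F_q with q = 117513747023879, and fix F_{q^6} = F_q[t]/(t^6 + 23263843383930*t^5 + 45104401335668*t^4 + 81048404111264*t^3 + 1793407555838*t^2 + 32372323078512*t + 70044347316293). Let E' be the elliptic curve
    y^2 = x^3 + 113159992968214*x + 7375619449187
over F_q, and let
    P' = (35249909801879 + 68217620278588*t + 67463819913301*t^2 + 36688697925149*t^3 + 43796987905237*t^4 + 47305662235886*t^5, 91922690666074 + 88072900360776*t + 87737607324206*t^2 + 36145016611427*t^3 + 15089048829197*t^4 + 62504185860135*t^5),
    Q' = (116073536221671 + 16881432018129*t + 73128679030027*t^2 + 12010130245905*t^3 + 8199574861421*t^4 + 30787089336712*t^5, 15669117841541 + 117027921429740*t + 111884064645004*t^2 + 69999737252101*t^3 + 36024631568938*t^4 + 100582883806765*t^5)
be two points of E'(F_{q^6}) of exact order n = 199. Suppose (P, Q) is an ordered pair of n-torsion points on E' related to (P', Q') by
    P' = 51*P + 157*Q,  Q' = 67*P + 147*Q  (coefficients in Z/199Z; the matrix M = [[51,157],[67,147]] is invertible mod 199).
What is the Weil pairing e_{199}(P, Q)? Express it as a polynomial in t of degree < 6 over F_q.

89194460293292 + 93128817303163*t + 70213494993330*t^2 + 14716909078131*t^3 + 97950292306466*t^4 + 29176481181116*t^5

e_{199} is bilinear + alternating on E[199], so e_{199}(51*P + 157*Q, 67*P + 147*Q) = e_{199}(P,Q)^(51*147-157*67).
Hence e(P,Q) = e(P',Q')^{43} where 43 = 162^{-1} mod 199.
8-bit Miller (11000111) on E'/F_{117513747023879} with a'=113159992968214, b'=7375619449187: accumulate tangent/chord ratios at Q'+S and P'+S'.
f_P(D_Q)/f_Q(D_P) = 99997446425494 + 99305738563520*t + 40517377625000*t^2 + 16379488798481*t^3 + 73804033542388*t^4 + 15090307324309*t^5.
Raise to 43: e(P,Q) = 89194460293292 + 93128817303163*t + 70213494993330*t^2 + 14716909078131*t^3 + 97950292306466*t^4 + 29176481181116*t^5 in mu_{199}.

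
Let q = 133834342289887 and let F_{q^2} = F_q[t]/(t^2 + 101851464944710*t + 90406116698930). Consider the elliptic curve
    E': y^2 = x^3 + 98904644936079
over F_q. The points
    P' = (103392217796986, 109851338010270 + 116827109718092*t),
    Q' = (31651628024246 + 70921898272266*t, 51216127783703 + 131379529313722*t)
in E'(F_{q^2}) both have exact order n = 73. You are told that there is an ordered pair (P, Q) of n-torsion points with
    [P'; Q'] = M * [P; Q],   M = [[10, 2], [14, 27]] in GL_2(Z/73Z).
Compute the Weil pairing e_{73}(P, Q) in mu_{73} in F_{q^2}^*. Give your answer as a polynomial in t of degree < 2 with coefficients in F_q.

63513635961902 + 34270711461437*t

The 73-Weil pairing on E[73] over F_{133834342289887} is alternating-bilinear: e_{73}(P',Q') = e_{73}(P,Q)^det(M).
Hence e(P,Q) = e(P',Q')^{54} where 54 = 23^{-1} mod 73.
Double-and-add over 1001001: 7-1 doublings, 3-1 additions; each step l_{T,T}/v_{2T} or l_{T,P'}/v at Q'+S for random S.
f_P(D_Q)/f_Q(D_P) = 9855193053021 + 101220242125349*t.
Thus e_{73}(P,Q) = 63513635961902 + 34270711461437*t.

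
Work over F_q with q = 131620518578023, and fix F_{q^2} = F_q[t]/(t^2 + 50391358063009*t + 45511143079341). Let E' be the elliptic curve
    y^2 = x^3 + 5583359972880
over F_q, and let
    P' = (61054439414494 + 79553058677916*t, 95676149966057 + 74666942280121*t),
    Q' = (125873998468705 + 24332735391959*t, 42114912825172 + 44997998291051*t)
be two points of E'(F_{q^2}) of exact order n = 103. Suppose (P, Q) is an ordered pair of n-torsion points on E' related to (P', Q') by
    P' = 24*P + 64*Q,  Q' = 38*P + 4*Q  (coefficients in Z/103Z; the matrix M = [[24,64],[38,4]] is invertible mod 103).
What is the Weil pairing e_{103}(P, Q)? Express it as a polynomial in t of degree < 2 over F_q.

103910458853480 + 52984530779799*t

e_{103}(aP+bQ,cP+dQ) = e_{103}(P,Q)^(ad-bc); with (a,b,c,d)=(24,64,38,4) this gives the det-103 law.
So e_{103}(P,Q) = e_{103}(P',Q')^{25}, since 33*25 = 1 mod 103.
Double-and-add over 1100111: 7-1 doublings, 5-1 additions; each step l_{T,T}/v_{2T} or l_{T,P'}/v at Q'+S for random S.
The quotient is 115759106119649 + 95852428729127*t.
e_{103}(P,Q) = (115759106119649 + 95852428729127*t)^{25} = 103910458853480 + 52984530779799*t.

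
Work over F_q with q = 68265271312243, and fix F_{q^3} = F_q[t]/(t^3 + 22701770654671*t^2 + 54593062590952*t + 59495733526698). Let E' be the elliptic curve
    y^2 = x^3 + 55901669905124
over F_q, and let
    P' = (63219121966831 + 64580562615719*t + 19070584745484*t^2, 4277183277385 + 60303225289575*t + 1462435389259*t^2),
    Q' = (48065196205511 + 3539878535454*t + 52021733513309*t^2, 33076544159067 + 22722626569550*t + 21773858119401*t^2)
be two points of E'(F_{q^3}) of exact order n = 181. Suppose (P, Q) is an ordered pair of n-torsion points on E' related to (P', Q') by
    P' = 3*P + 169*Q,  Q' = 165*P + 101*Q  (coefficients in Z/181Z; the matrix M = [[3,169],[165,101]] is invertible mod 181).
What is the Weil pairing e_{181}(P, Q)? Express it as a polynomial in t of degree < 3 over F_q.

12843941822378 + 6012395309043*t + 6152287279636*t^2

Since e_{181}(P,P)=e_{181}(Q,Q)=1 and e_{181}(Q,P)=e_{181}(P,Q)^{-1}, expanding e_{181}(3*P + 169*Q,165*P + 101*Q) leaves e(P,Q)^det(M).
det(M) mod 181 = 111; its inverse in (Z/181)^* is 106 (check: 111*106 mod 181 = 1).
Run Miller on y^2=x^3+55901669905124 over F_{68265271312243}: ladder 10110101 (8 bits); e = f_P(D_Q)/f_Q(D_P).
Miller gives e_{181}(P',Q') = 37395102933310 + 55581300082466*t + 1099064815063*t^2 in F_{68265271312243^3}.
Hence e(P,Q) = 12843941822378 + 6012395309043*t + 6152287279636*t^2 in F_{68265271312243^3}^*.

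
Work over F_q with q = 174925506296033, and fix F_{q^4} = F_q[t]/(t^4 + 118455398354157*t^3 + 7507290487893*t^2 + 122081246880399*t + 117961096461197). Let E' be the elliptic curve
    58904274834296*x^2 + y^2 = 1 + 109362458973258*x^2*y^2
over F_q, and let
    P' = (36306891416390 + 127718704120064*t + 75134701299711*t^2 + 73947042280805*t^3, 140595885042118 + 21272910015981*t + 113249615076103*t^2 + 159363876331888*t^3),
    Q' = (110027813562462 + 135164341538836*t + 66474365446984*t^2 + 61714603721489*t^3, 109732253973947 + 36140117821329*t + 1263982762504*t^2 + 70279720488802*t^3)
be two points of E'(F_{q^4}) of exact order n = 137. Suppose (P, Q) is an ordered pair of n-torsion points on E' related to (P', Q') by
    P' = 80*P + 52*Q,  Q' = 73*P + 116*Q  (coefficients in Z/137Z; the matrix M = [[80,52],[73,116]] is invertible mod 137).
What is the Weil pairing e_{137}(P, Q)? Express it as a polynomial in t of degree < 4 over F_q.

90707542172306 + 111308501278377*t + 11070638096286*t^2 + 114354539257959*t^3

Alternating bilinearity on E[137] (values in mu_{137} in F_{174925506296033^4}) gives e(P',Q') = e(P,Q)^det(M).
80*116 - 52*73 = 5484; reduced mod 137: det = 4, inverse 103.
Map (x,y)_Ed via u=(1+y)/(1-y), v=(1+y)/((1-y)x) to Montgomery A=115114299599812,B=23144350734175; then to (a',b')=(152251237249830,0).
Double-and-add over 10001001: 8-1 doublings, 3-1 additions; each step l_{T,T}/v_{2T} or l_{T,P'}/v at Q'+S for random S.
e_{137}(P',Q') = 2153760741342 + 19793501276096*t + 28611295054905*t^2 + 108483638354074*t^3.
(2153760741342 + 19793501276096*t + 28611295054905*t^2 + 108483638354074*t^3)^{103} mod (174925506296033,f) = 90707542172306 + 111308501278377*t + 11070638096286*t^2 + 114354539257959*t^3.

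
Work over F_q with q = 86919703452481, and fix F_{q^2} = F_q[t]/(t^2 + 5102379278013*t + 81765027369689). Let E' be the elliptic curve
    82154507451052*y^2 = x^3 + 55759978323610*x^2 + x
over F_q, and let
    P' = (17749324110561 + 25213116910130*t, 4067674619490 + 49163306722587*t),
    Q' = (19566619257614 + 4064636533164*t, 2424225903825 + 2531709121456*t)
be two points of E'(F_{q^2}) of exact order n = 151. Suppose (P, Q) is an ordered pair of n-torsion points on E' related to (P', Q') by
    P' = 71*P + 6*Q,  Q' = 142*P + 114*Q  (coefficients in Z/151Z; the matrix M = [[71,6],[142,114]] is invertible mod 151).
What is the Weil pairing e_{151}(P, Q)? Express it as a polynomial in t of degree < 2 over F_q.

e_{151}(aP+bQ,cP+dQ) = e_{151}(P,Q)^(ad-bc); with (a,b,c,d)=(71,6,142,114) this gives the det-151 law.
71*114 - 6*142 = 7242; reduced mod 151: det = 145, inverse 25.
(x,y)|->(23426791255121x+33191840491733,23426791255121y) sends E' to y^2=x^3+53613039543596.
8-bit Miller (10010111) on E'/F_{86919703452481} with a'=0, b'=53613039543596: accumulate tangent/chord ratios at Q'+S and P'+S'.
Miller gives e_{151}(P',Q') = 67052510563838 + 80276066124546*t in F_{86919703452481^2}.
Hence e(P,Q) = 42324805016968 + 14321990506569*t in F_{86919703452481^2}^*.

42324805016968 + 14321990506569*t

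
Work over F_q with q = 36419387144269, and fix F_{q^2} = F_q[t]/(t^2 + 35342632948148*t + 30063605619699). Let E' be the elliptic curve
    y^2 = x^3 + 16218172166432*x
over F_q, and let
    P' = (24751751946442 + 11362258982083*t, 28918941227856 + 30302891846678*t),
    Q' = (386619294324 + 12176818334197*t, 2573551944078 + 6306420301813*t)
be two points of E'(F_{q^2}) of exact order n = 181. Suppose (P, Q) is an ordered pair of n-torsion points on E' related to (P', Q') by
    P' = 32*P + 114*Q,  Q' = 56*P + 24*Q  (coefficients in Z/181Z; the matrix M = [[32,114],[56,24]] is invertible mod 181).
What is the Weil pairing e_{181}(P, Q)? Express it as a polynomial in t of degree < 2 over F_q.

Alternating bilinearity on E[181] (values in mu_{181} in F_{36419387144269^2}) gives e(P',Q') = e(P,Q)^det(M).
det M = 32*24 - 114*56 = -5616 = 176 (mod 181); 176^{-1} = 36 (mod 181).
Run Miller on y^2=x^3+16218172166432*x over F_{36419387144269}: ladder 10110101 (8 bits); e = f_P(D_Q)/f_Q(D_P).
e_{181}(P',Q') = 686002096320 + 36382752756025*t.
Finally e_{181}(P,Q) = 30135542099145 + 15242289637429*t.

30135542099145 + 15242289637429*t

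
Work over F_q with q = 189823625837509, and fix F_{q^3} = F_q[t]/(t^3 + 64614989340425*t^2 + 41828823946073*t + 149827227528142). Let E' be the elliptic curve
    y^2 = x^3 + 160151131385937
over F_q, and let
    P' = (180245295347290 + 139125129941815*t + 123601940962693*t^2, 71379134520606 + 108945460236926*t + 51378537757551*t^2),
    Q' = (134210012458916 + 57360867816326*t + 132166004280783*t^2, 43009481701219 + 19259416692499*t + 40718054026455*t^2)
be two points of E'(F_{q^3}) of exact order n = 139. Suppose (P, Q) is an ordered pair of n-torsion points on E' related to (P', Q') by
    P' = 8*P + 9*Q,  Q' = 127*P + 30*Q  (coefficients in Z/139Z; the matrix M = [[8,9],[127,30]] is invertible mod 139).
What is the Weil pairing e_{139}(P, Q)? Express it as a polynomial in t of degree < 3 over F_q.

e_{139} is bilinear + alternating on E[139], so e_{139}(8*P + 9*Q, 127*P + 30*Q) = e_{139}(P,Q)^(8*30-9*127).
det(M) mod 139 = 70; its inverse in (Z/139)^* is 2 (check: 70*2 mod 139 = 1).
Miller loop for e_{139} over F_{189823625837509^3}: bits of 139 = 10001011; 7 double steps + 3 add steps, l/v at each.
f_P(D_Q)/f_Q(D_P) = 150808280098778 + 123160450210626*t + 13654034992476*t^2.
Hence e(P,Q) = 37481204697308 + 93234081077459*t + 167527109496758*t^2 in F_{189823625837509^3}^*.

37481204697308 + 93234081077459*t + 167527109496758*t^2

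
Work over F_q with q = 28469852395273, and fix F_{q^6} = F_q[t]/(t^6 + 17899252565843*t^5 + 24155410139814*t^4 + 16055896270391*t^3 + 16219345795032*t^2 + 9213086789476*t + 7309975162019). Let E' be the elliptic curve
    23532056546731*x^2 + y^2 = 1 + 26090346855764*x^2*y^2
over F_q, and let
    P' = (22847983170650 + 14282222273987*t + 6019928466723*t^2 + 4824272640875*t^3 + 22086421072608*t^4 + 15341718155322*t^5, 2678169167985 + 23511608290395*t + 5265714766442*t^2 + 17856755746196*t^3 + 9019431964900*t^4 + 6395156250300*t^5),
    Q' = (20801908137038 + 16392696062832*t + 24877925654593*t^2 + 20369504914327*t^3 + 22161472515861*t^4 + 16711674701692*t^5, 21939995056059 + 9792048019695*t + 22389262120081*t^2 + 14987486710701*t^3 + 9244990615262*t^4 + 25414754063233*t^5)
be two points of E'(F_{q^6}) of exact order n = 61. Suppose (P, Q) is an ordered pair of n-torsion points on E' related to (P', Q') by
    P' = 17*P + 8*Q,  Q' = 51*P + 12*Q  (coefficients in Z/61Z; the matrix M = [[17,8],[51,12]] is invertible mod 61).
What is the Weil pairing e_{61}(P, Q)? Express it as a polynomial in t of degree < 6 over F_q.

10270412717708 + 20477642940699*t + 6212705801975*t^2 + 1636553832245*t^3 + 22790851916962*t^4 + 11891870596496*t^5

e_{61} is bilinear + alternating on E[61], so e_{61}(17*P + 8*Q, 51*P + 12*Q) = e_{61}(P,Q)^(17*12-8*51).
Inverting 40 mod 61: 29. Thus e_{61}(P,Q) = e(P',Q')^{29}.
Edwards a_E,d_E -> Montgomery A=1769136157505,B=13660254831874 -> Weierstrass 0,18997493398348 via alpha=22505326764719,beta=6477890521560.
6-bit Miller (111101) on E'/F_{28469852395273} with a'=0, b'=18997493398348: accumulate tangent/chord ratios at Q'+S and P'+S'.
Miller gives e_{61}(P',Q') = 6274837150993 + 24932219654636*t + 24096838975553*t^2 + 17544791913216*t^3 + 958550565163*t^4 + 3390131551712*t^5 in F_{28469852395273^6}.
Raise to 29: e(P,Q) = 10270412717708 + 20477642940699*t + 6212705801975*t^2 + 1636553832245*t^3 + 22790851916962*t^4 + 11891870596496*t^5 in mu_{61}.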